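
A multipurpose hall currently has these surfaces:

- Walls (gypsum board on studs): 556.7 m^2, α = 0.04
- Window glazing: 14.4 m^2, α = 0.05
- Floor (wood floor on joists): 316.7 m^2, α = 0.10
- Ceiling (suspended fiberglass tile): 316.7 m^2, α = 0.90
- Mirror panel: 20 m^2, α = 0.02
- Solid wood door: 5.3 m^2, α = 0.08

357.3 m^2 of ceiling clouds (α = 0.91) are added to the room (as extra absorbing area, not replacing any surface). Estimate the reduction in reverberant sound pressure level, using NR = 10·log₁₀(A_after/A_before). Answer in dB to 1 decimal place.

2.9 dB

Total absorption A_before = 556.7×0.04 + 14.4×0.05 + 316.7×0.10 + 316.7×0.90 + 20×0.02 + 5.3×0.08
  = 22.268 + 0.720 + 31.670 + 285.030 + 0.400 + 0.424 = 340.512 m^2 sabins.
Treatment contributes 357.3·0.91 = 325.143 sabins.
New total A_after = 665.655 sabins.
NR = 10·log₁₀(665.655/340.512) = 2.9 dB.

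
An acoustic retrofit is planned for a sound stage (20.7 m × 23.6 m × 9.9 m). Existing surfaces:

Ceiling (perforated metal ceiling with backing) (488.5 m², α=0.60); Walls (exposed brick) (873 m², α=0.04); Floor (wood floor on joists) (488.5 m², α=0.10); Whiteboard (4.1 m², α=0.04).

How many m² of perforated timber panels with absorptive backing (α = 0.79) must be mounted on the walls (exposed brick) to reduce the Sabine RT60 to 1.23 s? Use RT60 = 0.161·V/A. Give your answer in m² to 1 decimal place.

341.4

Equivalent absorption area: A₁ = 488.5*0.60 + 873*0.04 + 488.5*0.10 + 4.1*0.04 = 377.034 m².
Required A₂ = 0.161·4836.348/1.23 = 633.050 sabins.
Absorption to add: 633.050 − 377.034 = 256.016 sabins.
Net gain per m²: Δα = 0.79 − 0.04 = 0.75.
Area = ΔA/Δα = 256.016/0.75 = 341.4 m².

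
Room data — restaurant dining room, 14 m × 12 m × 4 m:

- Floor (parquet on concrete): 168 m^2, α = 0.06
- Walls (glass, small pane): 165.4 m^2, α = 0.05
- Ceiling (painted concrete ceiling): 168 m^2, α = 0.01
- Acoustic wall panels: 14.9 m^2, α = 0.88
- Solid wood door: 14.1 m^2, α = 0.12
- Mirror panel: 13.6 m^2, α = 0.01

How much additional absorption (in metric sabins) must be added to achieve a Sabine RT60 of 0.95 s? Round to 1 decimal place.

78.9 sabins

Equivalent absorption area: A₁ = 168·0.06 + 165.4·0.05 + 168·0.01 + 14.9·0.88 + 14.1·0.12 + 13.6·0.01 = 34.970 m^2.
V = 672 m³. Required absorption A₂ = 0.161 × 672 / 0.95 = 113.886 sabins.
Additional absorption ΔA = 113.886 − 34.970 = 78.9 sabins.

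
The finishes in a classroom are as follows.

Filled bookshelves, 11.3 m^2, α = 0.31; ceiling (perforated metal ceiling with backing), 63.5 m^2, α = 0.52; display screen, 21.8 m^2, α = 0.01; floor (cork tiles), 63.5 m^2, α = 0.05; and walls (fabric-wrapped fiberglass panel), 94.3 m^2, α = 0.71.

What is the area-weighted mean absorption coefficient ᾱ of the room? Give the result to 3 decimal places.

Total surface area S = 254.4 m^2.
Weighted sum Σ Sα = 106.869.
ᾱ = A/S = 0.420.

0.420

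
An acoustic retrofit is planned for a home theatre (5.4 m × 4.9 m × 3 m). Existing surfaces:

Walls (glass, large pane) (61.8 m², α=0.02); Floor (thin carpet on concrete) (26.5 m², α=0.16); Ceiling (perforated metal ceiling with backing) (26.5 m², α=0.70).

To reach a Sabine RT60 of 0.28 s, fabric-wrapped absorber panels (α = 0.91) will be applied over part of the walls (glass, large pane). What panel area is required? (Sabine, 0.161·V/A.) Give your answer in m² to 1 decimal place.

24.3

Equivalent absorption area: A₁ = 61.8·0.02 + 26.5·0.16 + 26.5·0.70 = 24.026 m².
V = 79.38 m³. Target absorption A₂ = 0.161 × 79.38 / 0.28 = 45.643 sabins.
ΔA needed = 45.643 − 24.026 = 21.617 sabins.
Net gain per m²: Δα = 0.91 − 0.02 = 0.89.
Panel area = 21.617 / 0.89 = 24.3 m².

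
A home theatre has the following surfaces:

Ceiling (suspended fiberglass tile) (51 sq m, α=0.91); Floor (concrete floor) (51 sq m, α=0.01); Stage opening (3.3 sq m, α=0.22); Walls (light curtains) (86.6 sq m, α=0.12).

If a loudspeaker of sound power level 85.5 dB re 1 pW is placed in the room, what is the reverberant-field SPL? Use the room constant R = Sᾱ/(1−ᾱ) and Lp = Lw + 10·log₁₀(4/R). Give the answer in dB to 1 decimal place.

A = 58.038 sabins; S = 191.9 sq m.
ᾱ = 0.3024, so room constant R = A/(1−ᾱ) = 83.197 sq m.
Lp = 85.5 + 10·log₁₀(4/83.197) = 85.5 + (-13.18) = 72.3 dB.

72.3 dB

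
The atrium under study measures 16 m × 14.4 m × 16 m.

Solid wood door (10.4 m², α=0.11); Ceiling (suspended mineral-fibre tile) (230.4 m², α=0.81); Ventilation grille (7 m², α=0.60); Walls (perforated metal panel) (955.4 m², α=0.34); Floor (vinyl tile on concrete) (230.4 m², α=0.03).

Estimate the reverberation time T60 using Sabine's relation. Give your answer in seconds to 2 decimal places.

Equivalent absorption area: A = 10.4·0.11 + 230.4·0.81 + 7·0.60 + 955.4·0.34 + 230.4·0.03 = 523.716 m².
Room volume: 3686.4 m³.
Sabine: RT60 = 0.161 × 3686.4 / 523.716 = 1.13 s.

1.13 seconds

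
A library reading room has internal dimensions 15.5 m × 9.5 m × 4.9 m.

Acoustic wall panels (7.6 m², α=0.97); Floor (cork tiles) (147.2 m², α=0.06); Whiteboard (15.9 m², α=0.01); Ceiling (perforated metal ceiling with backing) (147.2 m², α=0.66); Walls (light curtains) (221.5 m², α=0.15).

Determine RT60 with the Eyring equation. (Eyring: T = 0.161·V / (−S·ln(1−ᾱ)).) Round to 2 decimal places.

0.68 s

Total surface area S = 7.6 + 147.2 + 15.9 + 147.2 + 221.5 = 539.4 m².
Absorption A = 7.6·0.97 + 147.2·0.06 + 15.9·0.01 + 147.2·0.66 + 221.5·0.15 = 146.740 sabins.
ᾱ = 146.740 / 539.4 = 0.2720.
−S·ln(1−ᾱ) = −539.4 × ln(1 − 0.2720) = 171.235.
V = 15.5 × 9.5 × 4.9 = 721.525 m³.
RT60 = 0.161 × 721.525 / 171.235 = 0.68 s.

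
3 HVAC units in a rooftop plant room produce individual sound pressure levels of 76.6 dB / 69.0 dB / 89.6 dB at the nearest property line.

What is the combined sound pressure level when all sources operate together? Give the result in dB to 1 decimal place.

Sum in the linear (power) domain: Σ 10^(Lᵢ/10) = 10^(76.6/10) + 10^(69.0/10) + 10^(89.6/10) = 9.657e+08.
L_total = 10·log₁₀(9.657e+08) = 89.8 dB.

89.8 dB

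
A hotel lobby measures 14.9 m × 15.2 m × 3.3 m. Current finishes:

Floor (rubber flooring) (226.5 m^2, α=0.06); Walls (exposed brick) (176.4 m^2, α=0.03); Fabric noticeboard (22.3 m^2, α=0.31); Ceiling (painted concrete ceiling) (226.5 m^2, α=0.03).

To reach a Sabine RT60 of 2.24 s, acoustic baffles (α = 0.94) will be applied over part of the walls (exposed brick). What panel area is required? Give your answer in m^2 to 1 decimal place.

Equivalent absorption area: A₁ = 226.5*0.06 + 176.4*0.03 + 22.3*0.31 + 226.5*0.03 = 32.590 m^2.
V = 747.384 m³. Target absorption A₂ = 0.161 × 747.384 / 2.24 = 53.718 sabins.
Absorption to add: 53.718 − 32.590 = 21.128 sabins.
Net gain per m^2: Δα = 0.94 − 0.03 = 0.91.
Panel area = 21.128 / 0.91 = 23.2 m^2.

23.2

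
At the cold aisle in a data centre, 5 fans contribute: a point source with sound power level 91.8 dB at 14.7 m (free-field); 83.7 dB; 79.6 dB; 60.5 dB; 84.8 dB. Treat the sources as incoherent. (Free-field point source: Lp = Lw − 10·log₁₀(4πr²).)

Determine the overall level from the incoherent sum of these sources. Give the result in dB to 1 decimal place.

88.0 dB

Source at 14.7 m: Lp = 91.8 − 10·log₁₀(4π·14.7²) = 91.8 − 10·log₁₀(2715.467) = 57.5 dB.
Σ 10^(Lᵢ/10) = 6.293e+08.
Back to dB: 10·log₁₀ Σ = 88.0 dB.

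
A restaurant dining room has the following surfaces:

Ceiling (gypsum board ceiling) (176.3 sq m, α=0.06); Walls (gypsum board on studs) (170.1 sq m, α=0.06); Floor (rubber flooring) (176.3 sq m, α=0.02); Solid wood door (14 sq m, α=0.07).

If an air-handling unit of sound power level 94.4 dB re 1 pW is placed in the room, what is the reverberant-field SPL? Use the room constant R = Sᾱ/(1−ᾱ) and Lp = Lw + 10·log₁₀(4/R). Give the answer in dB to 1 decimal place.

86.2 dB

A = 25.290 sabins; S = 536.7 sq m.
ᾱ = 25.290/536.7 = 0.0471; R = Sᾱ/(1−ᾱ) = 25.290/(1−0.0471) = 26.540 sq m.
Lp = Lw + 10 log₁₀(4/R) = 94.4 -8.22 = 86.2 dB.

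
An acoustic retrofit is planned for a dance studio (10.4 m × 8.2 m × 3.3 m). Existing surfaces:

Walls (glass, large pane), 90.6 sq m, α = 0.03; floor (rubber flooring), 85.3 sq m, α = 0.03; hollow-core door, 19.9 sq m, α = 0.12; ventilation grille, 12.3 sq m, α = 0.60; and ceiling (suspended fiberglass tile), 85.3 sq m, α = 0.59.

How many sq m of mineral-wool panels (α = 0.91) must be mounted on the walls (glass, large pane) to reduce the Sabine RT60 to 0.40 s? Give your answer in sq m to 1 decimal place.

54.4

Summing Sᵢαᵢ: 2.718 + 2.559 + 2.388 + 7.380 + 50.327 → A₁ = 65.372 sabins.
V = 281.424 m³. Target absorption A₂ = 0.161 × 281.424 / 0.40 = 113.273 sabins.
ΔA needed = 113.273 − 65.372 = 47.901 sabins.
Net gain per sq m: Δα = 0.91 − 0.03 = 0.88.
Panel area = 47.901 / 0.88 = 54.4 sq m.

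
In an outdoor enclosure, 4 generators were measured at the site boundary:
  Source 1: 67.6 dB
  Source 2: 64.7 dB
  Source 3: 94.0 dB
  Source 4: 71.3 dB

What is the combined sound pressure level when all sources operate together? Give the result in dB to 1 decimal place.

94.0 dB

Sum in the linear (power) domain: Σ 10^(Lᵢ/10) = 10^(67.6/10) + 10^(64.7/10) + 10^(94.0/10) + 10^(71.3/10) = 2.534e+09.
Combined level = 10 log₁₀(2.534e+09) = 94.0 dB.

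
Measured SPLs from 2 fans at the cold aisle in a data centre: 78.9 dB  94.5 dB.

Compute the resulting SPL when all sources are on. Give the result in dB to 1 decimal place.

Σ 10^(Lᵢ/10) = 2.896e+09.
L_total = 10·log₁₀(2.896e+09) = 94.6 dB.

94.6 dB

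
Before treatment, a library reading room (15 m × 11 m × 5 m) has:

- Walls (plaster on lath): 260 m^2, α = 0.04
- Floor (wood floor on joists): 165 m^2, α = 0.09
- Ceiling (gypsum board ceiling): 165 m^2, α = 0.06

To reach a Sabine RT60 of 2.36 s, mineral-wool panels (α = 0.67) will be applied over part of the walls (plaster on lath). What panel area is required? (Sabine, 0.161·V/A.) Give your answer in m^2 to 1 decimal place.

Summing Sᵢαᵢ: 10.400 + 14.850 + 9.900 → A₁ = 35.150 sabins.
Required A₂ = 0.161·825/2.36 = 56.282 sabins.
ΔA needed = 56.282 − 35.150 = 21.132 sabins.
Net gain per m^2: Δα = 0.67 − 0.04 = 0.63.
Panel area = 21.132 / 0.63 = 33.5 m^2.

33.5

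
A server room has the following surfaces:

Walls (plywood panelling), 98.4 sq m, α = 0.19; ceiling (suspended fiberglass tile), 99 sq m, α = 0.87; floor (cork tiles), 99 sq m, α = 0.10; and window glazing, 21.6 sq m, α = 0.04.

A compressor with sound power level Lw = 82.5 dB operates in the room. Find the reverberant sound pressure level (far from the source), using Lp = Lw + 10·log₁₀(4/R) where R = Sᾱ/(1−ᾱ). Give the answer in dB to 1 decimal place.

65.9 dB

Σ(Sᵢαᵢ) = 98.4×0.19 + 99×0.87 + 99×0.10 + 21.6×0.04 = 115.590; total area S = 318.0 sq m.
ᾱ = 0.3635, so room constant R = A/(1−ᾱ) = 181.603 sq m.
Lp = 82.5 + 10·log₁₀(4/181.603) = 82.5 + (-16.57) = 65.9 dB.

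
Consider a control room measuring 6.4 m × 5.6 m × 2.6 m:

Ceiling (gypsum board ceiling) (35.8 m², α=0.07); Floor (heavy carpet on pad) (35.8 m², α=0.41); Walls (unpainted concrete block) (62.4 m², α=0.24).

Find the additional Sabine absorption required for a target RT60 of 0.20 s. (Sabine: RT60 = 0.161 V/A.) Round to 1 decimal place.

42.9 sabins

Total absorption A₁ = 35.8×0.07 + 35.8×0.41 + 62.4×0.24
  = 2.506 + 14.678 + 14.976 = 32.160 m² sabins.
V = 93.184 m³. Required absorption A₂ = 0.161 × 93.184 / 0.20 = 75.013 sabins.
ΔA = A₂ − A₁ = 75.013 − 32.160 = 42.9 sabins.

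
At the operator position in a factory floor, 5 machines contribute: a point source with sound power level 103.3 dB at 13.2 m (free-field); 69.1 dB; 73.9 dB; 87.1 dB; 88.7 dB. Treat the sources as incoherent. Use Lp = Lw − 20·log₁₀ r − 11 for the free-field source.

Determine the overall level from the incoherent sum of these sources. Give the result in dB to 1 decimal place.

91.1 dB

Source at 13.2 m: Lp = 103.3 − 20·log₁₀(13.2) − 11 = 69.9 dB.
Sum in the linear (power) domain: Σ 10^(Lᵢ/10) = 10^(69.9/10) + 10^(69.1/10) + 10^(73.9/10) + 10^(87.1/10) + 10^(88.7/10) = 1.297e+09.
Back to dB: 10·log₁₀ Σ = 91.1 dB.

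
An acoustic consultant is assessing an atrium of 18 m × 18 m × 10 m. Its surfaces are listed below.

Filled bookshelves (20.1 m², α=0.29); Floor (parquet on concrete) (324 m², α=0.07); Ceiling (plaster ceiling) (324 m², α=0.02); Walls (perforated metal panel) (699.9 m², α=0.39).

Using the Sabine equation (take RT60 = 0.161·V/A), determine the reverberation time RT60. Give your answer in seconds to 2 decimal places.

A = Σ Sᵢαᵢ = 20.1*0.29 + 324*0.07 + 324*0.02 + 699.9*0.39 = 307.950 sabins.
Room volume: 3240 m³.
RT60 = 0.161 · V / A = 0.161 × 3240 / 307.950 = 1.69 s.

1.69 sec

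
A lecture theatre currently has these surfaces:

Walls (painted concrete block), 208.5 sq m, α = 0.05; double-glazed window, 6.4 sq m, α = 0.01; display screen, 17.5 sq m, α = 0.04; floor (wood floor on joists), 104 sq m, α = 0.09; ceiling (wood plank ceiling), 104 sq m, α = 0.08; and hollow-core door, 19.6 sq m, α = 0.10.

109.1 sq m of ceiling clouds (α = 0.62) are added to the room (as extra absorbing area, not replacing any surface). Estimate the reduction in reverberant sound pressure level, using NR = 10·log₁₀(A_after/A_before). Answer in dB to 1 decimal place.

5.0 dB

Equivalent absorption area: A_before = 208.5×0.05 + 6.4×0.01 + 17.5×0.04 + 104×0.09 + 104×0.08 + 19.6×0.10 = 30.829 sq m.
Treatment contributes 109.1·0.62 = 67.642 sabins.
New total A_after = 98.471 sabins.
NR = 10·log₁₀(98.471/30.829) = 5.0 dB.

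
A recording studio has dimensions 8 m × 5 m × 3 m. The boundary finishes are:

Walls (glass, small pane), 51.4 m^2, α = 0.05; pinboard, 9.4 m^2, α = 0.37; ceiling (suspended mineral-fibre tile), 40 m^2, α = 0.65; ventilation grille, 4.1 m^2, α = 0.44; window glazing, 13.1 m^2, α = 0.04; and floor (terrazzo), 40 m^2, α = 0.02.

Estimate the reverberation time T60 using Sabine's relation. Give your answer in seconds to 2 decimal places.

0.55 seconds

Equivalent absorption area: A = 51.4×0.05 + 9.4×0.37 + 40×0.65 + 4.1×0.44 + 13.1×0.04 + 40×0.02 = 35.176 m^2.
Volume V = 8 × 5 × 3 = 120 m³.
Sabine: RT60 = 0.161 × 120 / 35.176 = 0.55 s.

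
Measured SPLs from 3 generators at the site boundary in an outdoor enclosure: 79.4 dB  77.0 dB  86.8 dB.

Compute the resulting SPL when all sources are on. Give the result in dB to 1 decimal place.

87.9 dB

Σ 10^(Lᵢ/10) = 6.158e+08.
L_total = 10·log₁₀(6.158e+08) = 87.9 dB.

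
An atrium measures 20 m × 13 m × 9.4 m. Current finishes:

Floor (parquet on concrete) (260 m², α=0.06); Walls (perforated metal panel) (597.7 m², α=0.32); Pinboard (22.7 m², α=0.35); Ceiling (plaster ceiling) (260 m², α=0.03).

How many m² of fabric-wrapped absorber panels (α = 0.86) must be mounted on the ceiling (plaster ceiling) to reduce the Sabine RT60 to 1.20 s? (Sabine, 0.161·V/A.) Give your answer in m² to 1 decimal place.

126.9

Summing Sᵢαᵢ: 15.600 + 191.264 + 7.945 + 7.800 → A₁ = 222.609 sabins.
V = 2444 m³. Target absorption A₂ = 0.161 × 2444 / 1.20 = 327.903 sabins.
ΔA needed = 327.903 − 222.609 = 105.294 sabins.
Each m² of panel replacing the ceiling (plaster ceiling) adds (0.86 − 0.03) = 0.83 sabins.
Area = ΔA/Δα = 105.294/0.83 = 126.9 m².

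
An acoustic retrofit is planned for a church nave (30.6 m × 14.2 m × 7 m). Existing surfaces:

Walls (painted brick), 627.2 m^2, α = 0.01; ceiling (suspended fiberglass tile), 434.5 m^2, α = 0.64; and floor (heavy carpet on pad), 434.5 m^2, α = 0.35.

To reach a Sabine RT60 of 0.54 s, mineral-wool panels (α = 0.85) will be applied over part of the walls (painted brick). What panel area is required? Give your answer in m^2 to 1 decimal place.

Equivalent absorption area: A₁ = 627.2*0.01 + 434.5*0.64 + 434.5*0.35 = 436.427 m^2.
Required A₂ = 0.161·3041.64/0.54 = 906.859 sabins.
ΔA needed = 906.859 − 436.427 = 470.432 sabins.
Net gain per m^2: Δα = 0.85 − 0.01 = 0.84.
Area = ΔA/Δα = 470.432/0.84 = 560.0 m^2.

560.0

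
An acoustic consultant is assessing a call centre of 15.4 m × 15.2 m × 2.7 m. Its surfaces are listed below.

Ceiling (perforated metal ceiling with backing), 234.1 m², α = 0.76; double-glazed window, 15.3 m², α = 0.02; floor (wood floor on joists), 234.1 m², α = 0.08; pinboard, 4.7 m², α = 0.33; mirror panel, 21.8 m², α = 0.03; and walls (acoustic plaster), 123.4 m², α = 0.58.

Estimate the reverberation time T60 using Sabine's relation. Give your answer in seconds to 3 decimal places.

0.376 s

Equivalent absorption area: A = 234.1·0.76 + 15.3·0.02 + 234.1·0.08 + 4.7·0.33 + 21.8·0.03 + 123.4·0.58 = 270.727 m².
V = 15.4·15.2·2.7 = 632.016 m³.
RT60 = 0.161 · V / A = 0.161 × 632.016 / 270.727 = 0.376 s.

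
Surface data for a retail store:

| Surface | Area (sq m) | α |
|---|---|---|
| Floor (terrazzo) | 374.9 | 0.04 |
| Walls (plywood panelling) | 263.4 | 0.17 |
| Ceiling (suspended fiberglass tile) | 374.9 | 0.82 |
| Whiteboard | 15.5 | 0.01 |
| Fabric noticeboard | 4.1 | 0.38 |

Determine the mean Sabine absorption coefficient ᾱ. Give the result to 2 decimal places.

0.36

S = Σ Sᵢ = 374.9 + 263.4 + 374.9 + 15.5 + 4.1 = 1032.8 sq m.
Σ(Sᵢαᵢ) = 374.9*0.04 + 263.4*0.17 + 374.9*0.82 + 15.5*0.01 + 4.1*0.38 = 368.905.
ᾱ = A/S = 0.36.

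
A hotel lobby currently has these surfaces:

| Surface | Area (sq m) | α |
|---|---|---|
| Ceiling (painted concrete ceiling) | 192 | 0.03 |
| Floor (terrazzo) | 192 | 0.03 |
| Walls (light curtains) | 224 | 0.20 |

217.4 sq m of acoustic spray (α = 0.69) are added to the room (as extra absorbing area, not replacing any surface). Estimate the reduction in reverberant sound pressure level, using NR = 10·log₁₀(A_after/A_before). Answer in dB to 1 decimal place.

5.6 dB

Equivalent absorption area: A_before = 192*0.03 + 192*0.03 + 224*0.20 = 56.320 sq m.
Added absorption = 217.4 × 0.69 = 150.006 sabins.
New total A_after = 206.326 sabins.
Reduction = 10 log₁₀(A_after/A_before) = 10 log₁₀(3.6635) = 5.6 dB.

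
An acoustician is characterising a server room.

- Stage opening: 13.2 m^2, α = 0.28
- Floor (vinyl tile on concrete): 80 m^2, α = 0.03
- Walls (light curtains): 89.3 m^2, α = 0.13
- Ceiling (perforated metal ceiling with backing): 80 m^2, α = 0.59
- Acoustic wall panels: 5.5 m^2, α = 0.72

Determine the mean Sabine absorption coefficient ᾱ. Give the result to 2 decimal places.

0.26

Total surface area S = 268.0 m^2.
Weighted sum Σ Sα = 68.865.
ᾱ = 68.865 / 268.0 = 0.26.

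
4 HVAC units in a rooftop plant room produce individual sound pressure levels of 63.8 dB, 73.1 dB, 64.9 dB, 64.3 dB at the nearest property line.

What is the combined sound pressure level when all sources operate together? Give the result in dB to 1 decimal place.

Converting to relative power and adding: 10^(63.8/10) + 10^(73.1/10) + 10^(64.9/10) + 10^(64.3/10) = 2.86e+07.
Combined level = 10 log₁₀(2.86e+07) = 74.6 dB.

74.6 dB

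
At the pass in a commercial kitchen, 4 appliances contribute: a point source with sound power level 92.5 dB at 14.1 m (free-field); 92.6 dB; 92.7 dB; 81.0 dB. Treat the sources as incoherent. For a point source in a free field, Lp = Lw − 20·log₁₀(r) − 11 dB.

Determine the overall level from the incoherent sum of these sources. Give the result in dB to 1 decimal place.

Source at 14.1 m: Lp = 92.5 − 20·log₁₀(14.1) − 11 = 58.5 dB.
Converting to relative power and adding: 10^(58.5/10) + 10^(92.6/10) + 10^(92.7/10) + 10^(81.0/10) = 3.808e+09.
L_total = 10·log₁₀(3.808e+09) = 95.8 dB.

95.8 dB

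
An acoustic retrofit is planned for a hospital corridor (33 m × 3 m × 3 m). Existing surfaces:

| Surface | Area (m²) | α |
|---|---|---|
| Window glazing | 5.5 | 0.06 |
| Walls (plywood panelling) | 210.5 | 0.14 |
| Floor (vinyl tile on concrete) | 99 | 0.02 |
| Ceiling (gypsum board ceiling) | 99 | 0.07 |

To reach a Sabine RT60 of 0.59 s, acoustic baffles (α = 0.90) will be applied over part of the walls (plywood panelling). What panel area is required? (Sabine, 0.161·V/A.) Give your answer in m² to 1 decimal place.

55.7

Equivalent absorption area: A₁ = 5.5*0.06 + 210.5*0.14 + 99*0.02 + 99*0.07 = 38.710 m².
Required A₂ = 0.161·297/0.59 = 81.046 sabins.
ΔA needed = 81.046 − 38.710 = 42.336 sabins.
Net gain per m²: Δα = 0.90 − 0.14 = 0.76.
Panel area = 42.336 / 0.76 = 55.7 m².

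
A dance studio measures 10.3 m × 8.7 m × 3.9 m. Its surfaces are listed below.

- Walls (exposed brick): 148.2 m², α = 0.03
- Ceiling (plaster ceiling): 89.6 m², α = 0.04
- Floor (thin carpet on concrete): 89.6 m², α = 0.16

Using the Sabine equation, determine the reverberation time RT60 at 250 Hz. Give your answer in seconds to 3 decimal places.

A = Σ Sᵢαᵢ = 148.2·0.03 + 89.6·0.04 + 89.6·0.16 = 22.366 sabins.
Room volume: 349.479 m³.
Sabine: RT60 = 0.161 × 349.479 / 22.366 = 2.516 s.

2.516 s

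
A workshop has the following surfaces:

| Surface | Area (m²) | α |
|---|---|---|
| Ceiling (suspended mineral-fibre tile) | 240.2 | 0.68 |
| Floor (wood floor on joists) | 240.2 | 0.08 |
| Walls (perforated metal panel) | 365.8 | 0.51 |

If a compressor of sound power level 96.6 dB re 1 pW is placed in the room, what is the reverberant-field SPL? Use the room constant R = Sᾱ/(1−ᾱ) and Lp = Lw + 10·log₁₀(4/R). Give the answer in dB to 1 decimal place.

A = 369.110 sabins; S = 846.2 m².
ᾱ = 0.4362, so room constant R = A/(1−ᾱ) = 654.683 m².
Lp = Lw + 10 log₁₀(4/R) = 96.6 -22.14 = 74.5 dB.

74.5 dB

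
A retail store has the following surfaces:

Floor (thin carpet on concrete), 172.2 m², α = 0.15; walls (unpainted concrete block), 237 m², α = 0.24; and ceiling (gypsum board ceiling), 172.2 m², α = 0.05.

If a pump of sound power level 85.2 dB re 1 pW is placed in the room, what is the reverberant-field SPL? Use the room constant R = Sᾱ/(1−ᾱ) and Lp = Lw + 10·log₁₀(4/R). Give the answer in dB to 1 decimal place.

70.9 dB

A = 91.320 sabins; S = 581.4 m².
ᾱ = 91.320/581.4 = 0.1571; R = Sᾱ/(1−ᾱ) = 91.320/(1−0.1571) = 108.340 m².
Lp = Lw + 10 log₁₀(4/R) = 85.2 -14.33 = 70.9 dB.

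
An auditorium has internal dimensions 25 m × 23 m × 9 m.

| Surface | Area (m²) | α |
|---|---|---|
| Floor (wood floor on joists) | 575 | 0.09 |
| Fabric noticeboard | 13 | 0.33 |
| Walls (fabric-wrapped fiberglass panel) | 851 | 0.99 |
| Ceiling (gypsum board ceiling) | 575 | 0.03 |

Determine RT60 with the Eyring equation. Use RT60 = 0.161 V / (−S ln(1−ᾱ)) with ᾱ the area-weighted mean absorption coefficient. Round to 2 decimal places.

Total surface area S = 575 + 13 + 851 + 575 = 2014.0 m².
Σ(Sᵢαᵢ) = 575·0.09 + 13·0.33 + 851·0.99 + 575·0.03 = 915.780.
Mean coefficient ᾱ = A/S = 0.4547.
−S·ln(1−ᾱ) = −2014.0 × ln(1 − 0.4547) = 1221.328.
V = 25 × 23 × 9 = 5175 m³.
RT60 = 0.161 × 5175 / 1221.328 = 0.68 s.

0.68 s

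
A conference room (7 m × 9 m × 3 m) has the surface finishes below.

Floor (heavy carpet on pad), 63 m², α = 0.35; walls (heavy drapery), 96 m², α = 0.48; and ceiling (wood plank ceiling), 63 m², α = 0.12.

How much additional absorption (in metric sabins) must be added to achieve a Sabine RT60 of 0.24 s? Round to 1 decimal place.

51.1 sabins

Summing Sᵢαᵢ: 22.050 + 46.080 + 7.560 → A₁ = 75.690 sabins.
For T = 0.24 s, need A₂ = 0.161·V/T = 0.161·189/0.24 = 126.788 sabins.
ΔA = A₂ − A₁ = 126.788 − 75.690 = 51.1 sabins.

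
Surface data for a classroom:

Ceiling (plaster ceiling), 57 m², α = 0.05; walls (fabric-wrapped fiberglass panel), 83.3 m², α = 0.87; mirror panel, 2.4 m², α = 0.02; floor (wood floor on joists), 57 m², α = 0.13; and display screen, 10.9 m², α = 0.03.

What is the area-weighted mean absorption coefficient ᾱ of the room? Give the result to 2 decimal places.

S = Σ Sᵢ = 57 + 83.3 + 2.4 + 57 + 10.9 = 210.6 m².
Σ(Sᵢαᵢ) = 57·0.05 + 83.3·0.87 + 2.4·0.02 + 57·0.13 + 10.9·0.03 = 83.106.
ᾱ = 83.106 / 210.6 = 0.39.

0.39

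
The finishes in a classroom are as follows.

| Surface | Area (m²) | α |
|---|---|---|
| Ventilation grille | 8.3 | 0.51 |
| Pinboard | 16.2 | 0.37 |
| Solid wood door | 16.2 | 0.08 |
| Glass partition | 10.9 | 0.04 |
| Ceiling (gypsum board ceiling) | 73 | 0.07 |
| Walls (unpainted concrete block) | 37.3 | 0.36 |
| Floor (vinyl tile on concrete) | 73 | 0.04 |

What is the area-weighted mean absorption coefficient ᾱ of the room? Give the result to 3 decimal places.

0.142

Total surface area S = 234.9 m².
Σ(Sᵢαᵢ) = 8.3·0.51 + 16.2·0.37 + 16.2·0.08 + 10.9·0.04 + 73·0.07 + 37.3·0.36 + 73·0.04 = 33.417.
ᾱ = 33.417 / 234.9 = 0.142.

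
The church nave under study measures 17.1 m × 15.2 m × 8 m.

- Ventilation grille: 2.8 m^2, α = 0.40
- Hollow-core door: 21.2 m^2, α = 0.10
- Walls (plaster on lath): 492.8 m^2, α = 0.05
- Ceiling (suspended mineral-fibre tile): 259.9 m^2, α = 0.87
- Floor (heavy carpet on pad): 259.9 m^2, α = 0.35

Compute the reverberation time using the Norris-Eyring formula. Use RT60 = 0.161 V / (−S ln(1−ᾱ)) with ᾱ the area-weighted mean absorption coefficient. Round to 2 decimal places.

0.80 seconds

S = Σ Sᵢ = 1036.6 m^2.
Absorption A = 2.8·0.40 + 21.2·0.10 + 492.8·0.05 + 259.9·0.87 + 259.9·0.35 = 344.958 sabins.
ᾱ = 344.958 / 1036.6 = 0.3328.
−S·ln(1−ᾱ) = −1036.6 × ln(1 − 0.3328) = 419.476.
V = 17.1 × 15.2 × 8 = 2079.36 m³.
T = 0.161·V/[−S·ln(1−ᾱ)] = 0.161·2079.36/419.476 = 0.80 s.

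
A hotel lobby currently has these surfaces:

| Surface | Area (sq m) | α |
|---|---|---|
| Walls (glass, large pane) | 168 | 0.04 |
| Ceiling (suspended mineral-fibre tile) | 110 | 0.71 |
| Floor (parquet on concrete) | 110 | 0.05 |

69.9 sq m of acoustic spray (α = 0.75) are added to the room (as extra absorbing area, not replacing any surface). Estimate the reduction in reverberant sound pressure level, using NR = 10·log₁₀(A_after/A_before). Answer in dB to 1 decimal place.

Equivalent absorption area: A_before = 168*0.04 + 110*0.71 + 110*0.05 = 90.320 sq m.
Treatment contributes 69.9·0.75 = 52.425 sabins.
A_after = 90.320 + 52.425 = 142.745 sabins.
NR = 10·log₁₀(142.745/90.320) = 2.0 dB.

2.0 dB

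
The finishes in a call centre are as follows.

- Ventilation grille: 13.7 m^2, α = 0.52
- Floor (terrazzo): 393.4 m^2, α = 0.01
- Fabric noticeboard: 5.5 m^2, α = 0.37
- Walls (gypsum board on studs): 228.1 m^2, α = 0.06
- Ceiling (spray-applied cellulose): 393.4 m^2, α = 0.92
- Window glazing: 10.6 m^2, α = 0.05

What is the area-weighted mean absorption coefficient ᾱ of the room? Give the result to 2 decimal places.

0.37

S = Σ Sᵢ = 13.7 + 393.4 + 5.5 + 228.1 + 393.4 + 10.6 = 1044.7 m^2.
Σ(Sᵢαᵢ) = 13.7·0.52 + 393.4·0.01 + 5.5·0.37 + 228.1·0.06 + 393.4·0.92 + 10.6·0.05 = 389.237.
ᾱ = 389.237 / 1044.7 = 0.37.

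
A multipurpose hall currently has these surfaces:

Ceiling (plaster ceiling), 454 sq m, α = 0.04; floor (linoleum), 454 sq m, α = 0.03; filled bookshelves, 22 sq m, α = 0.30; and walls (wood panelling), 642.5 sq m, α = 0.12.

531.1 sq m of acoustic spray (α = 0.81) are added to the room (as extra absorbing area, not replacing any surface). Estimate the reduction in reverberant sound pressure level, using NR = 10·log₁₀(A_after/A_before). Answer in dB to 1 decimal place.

Summing Sᵢαᵢ: 18.160 + 13.620 + 6.600 + 77.100 → A_before = 115.480 sabins.
Added absorption = 531.1 × 0.81 = 430.191 sabins.
New total A_after = 545.671 sabins.
Reduction = 10 log₁₀(A_after/A_before) = 10 log₁₀(4.7252) = 6.7 dB.

6.7 dB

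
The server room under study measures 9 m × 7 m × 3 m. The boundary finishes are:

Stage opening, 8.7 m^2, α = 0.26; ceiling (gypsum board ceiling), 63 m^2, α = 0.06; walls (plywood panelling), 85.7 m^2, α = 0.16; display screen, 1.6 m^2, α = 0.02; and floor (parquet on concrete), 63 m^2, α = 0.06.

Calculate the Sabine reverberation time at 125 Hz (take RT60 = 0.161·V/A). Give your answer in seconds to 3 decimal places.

1.291 sec

Summing Sᵢαᵢ: 2.262 + 3.780 + 13.712 + 0.032 + 3.780 → A = 23.566 sabins.
Volume V = 9 × 7 × 3 = 189 m³.
RT60 = 0.161 · V / A = 0.161 × 189 / 23.566 = 1.291 s.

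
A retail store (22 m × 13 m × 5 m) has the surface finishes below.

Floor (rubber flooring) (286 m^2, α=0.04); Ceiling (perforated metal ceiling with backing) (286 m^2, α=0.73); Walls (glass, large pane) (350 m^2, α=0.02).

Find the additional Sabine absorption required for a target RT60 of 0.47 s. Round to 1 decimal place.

262.6 sabins

Total absorption A₁ = 286×0.04 + 286×0.73 + 350×0.02
  = 11.440 + 208.780 + 7.000 = 227.220 m^2 sabins.
V = 1430 m³. Required absorption A₂ = 0.161 × 1430 / 0.47 = 489.851 sabins.
ΔA = A₂ − A₁ = 489.851 − 227.220 = 262.6 sabins.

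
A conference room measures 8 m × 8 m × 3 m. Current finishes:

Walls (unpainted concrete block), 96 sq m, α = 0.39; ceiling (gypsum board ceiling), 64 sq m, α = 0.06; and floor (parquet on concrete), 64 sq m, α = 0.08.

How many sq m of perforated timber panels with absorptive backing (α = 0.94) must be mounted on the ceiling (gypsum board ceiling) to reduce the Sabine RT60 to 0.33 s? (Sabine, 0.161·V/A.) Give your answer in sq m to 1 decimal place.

53.7

A₁ = Σ Sᵢαᵢ = 96×0.39 + 64×0.06 + 64×0.08 = 46.400 sabins.
V = 192 m³. Target absorption A₂ = 0.161 × 192 / 0.33 = 93.673 sabins.
ΔA needed = 93.673 − 46.400 = 47.273 sabins.
Net gain per sq m: Δα = 0.94 − 0.06 = 0.88.
Panel area = 47.273 / 0.88 = 53.7 sq m.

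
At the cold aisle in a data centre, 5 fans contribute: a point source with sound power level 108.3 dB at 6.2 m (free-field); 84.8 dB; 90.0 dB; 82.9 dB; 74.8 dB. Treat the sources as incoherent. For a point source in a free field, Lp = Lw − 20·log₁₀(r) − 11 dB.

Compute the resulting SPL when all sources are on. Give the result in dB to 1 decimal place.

Source at 6.2 m: Lp = 108.3 − 20·log₁₀(6.2) − 11 = 81.5 dB.
Σ 10^(Lᵢ/10) = 1.668e+09.
L_total = 10·log₁₀(1.668e+09) = 92.2 dB.

92.2 dB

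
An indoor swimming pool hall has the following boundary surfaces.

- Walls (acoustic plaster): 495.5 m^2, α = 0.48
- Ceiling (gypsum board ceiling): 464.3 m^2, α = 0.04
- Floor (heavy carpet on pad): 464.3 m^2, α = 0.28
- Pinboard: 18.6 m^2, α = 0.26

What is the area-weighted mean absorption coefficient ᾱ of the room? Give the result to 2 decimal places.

0.27

S = Σ Sᵢ = 495.5 + 464.3 + 464.3 + 18.6 = 1442.7 m^2.
Weighted sum Σ Sα = 391.252.
ᾱ = A/S = 0.27.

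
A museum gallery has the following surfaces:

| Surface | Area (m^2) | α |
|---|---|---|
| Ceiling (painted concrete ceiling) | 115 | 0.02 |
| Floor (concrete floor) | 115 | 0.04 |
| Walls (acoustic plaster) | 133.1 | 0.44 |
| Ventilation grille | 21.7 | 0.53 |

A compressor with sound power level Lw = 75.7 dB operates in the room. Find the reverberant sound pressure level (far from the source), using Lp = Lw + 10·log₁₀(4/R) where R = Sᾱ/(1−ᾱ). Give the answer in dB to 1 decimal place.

61.9 dB

Σ(Sᵢαᵢ) = 115·0.02 + 115·0.04 + 133.1·0.44 + 21.7·0.53 = 76.965; total area S = 384.8 m^2.
ᾱ = 76.965/384.8 = 0.2000; R = Sᾱ/(1−ᾱ) = 76.965/(1−0.2000) = 96.206 m^2.
Lp = Lw + 10 log₁₀(4/R) = 75.7 -13.81 = 61.9 dB.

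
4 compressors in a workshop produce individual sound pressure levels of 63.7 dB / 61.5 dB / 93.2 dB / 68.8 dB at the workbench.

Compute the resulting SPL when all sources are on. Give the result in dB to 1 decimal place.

93.2 dB

Converting to relative power and adding: 10^(63.7/10) + 10^(61.5/10) + 10^(93.2/10) + 10^(68.8/10) = 2.101e+09.
L_total = 10·log₁₀(2.101e+09) = 93.2 dB.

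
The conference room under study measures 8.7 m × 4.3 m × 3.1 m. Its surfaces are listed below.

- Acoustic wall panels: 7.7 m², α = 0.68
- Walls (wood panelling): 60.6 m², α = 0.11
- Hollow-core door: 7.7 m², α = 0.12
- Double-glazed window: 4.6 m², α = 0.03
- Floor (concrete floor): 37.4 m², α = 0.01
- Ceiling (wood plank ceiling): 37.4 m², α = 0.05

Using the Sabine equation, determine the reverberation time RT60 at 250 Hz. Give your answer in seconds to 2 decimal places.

A = Σ Sᵢαᵢ = 7.7*0.68 + 60.6*0.11 + 7.7*0.12 + 4.6*0.03 + 37.4*0.01 + 37.4*0.05 = 15.208 sabins.
V = 8.7·4.3·3.1 = 115.971 m³.
Sabine: RT60 = 0.161 × 115.971 / 15.208 = 1.23 s.

1.23 sec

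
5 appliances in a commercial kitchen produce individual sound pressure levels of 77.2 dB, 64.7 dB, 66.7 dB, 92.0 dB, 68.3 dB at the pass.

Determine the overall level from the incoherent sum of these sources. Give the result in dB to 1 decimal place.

Σ 10^(Lᵢ/10) = 1.652e+09.
L_total = 10·log₁₀(1.652e+09) = 92.2 dB.

92.2 dB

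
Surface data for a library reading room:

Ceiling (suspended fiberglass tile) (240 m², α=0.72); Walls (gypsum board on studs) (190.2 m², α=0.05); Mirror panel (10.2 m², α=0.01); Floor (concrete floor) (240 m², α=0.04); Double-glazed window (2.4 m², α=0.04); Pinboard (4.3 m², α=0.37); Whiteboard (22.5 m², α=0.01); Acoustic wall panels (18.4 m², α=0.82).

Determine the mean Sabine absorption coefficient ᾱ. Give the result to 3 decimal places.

S = Σ Sᵢ = 240 + 190.2 + 10.2 + 240 + 2.4 + 4.3 + 22.5 + 18.4 = 728.0 m².
Weighted sum Σ Sα = 209.012.
ᾱ = 209.012 / 728.0 = 0.287.

0.287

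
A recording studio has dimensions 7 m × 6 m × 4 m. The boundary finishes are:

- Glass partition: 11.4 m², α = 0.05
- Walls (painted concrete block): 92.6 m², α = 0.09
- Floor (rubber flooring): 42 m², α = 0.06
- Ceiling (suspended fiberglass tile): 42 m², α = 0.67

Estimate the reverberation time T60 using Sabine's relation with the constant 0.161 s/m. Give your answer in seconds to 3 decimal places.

0.684 s

Equivalent absorption area: A = 11.4*0.05 + 92.6*0.09 + 42*0.06 + 42*0.67 = 39.564 m².
V = 7·6·4 = 168 m³.
RT60 = 0.161 · V / A = 0.161 × 168 / 39.564 = 0.684 s.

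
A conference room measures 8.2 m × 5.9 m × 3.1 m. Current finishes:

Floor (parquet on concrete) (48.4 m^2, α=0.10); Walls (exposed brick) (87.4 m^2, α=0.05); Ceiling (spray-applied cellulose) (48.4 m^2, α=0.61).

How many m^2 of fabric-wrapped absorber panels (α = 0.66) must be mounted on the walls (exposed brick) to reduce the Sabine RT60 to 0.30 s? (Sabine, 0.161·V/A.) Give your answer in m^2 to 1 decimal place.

Total absorption A₁ = 48.4×0.10 + 87.4×0.05 + 48.4×0.61
  = 4.840 + 4.370 + 29.524 = 38.734 m^2 sabins.
Required A₂ = 0.161·149.978/0.30 = 80.488 sabins.
Absorption to add: 80.488 − 38.734 = 41.754 sabins.
Net gain per m^2: Δα = 0.66 − 0.05 = 0.61.
Panel area = 41.754 / 0.61 = 68.4 m^2.

68.4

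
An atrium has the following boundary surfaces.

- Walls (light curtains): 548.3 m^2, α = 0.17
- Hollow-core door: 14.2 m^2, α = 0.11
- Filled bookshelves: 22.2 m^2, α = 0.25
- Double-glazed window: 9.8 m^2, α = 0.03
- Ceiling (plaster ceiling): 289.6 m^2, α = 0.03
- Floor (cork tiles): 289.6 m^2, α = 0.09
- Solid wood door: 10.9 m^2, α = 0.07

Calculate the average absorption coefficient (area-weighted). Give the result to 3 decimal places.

0.115

S = Σ Sᵢ = 548.3 + 14.2 + 22.2 + 9.8 + 289.6 + 289.6 + 10.9 = 1184.6 m^2.
Σ(Sᵢαᵢ) = 548.3·0.17 + 14.2·0.11 + 22.2·0.25 + 9.8·0.03 + 289.6·0.03 + 289.6·0.09 + 10.9·0.07 = 136.132.
ᾱ = 136.132 / 1184.6 = 0.115.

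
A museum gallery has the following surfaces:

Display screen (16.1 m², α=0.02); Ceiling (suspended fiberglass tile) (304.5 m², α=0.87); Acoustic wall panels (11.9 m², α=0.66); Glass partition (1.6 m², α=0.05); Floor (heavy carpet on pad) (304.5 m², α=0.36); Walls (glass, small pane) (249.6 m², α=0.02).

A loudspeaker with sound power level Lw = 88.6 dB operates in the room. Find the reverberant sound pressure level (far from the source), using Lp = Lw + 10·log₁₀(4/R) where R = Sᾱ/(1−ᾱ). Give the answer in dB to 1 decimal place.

A = 387.783 sabins; S = 888.2 m².
ᾱ = 387.783/888.2 = 0.4366; R = Sᾱ/(1−ᾱ) = 387.783/(1−0.4366) = 688.291 m².
Lp = Lw + 10 log₁₀(4/R) = 88.6 -22.36 = 66.2 dB.

66.2 dB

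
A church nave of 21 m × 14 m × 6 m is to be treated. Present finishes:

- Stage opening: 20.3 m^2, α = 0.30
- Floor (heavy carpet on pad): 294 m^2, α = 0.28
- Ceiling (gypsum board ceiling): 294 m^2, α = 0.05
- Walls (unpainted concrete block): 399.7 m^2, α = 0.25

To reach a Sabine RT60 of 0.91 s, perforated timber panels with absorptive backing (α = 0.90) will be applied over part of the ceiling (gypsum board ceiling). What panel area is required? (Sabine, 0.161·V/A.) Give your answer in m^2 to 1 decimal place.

128.3

A₁ = Σ Sᵢαᵢ = 20.3*0.30 + 294*0.28 + 294*0.05 + 399.7*0.25 = 203.035 sabins.
V = 1764 m³. Target absorption A₂ = 0.161 × 1764 / 0.91 = 312.092 sabins.
Absorption to add: 312.092 − 203.035 = 109.057 sabins.
Each m^2 of panel replacing the ceiling (gypsum board ceiling) adds (0.90 − 0.05) = 0.85 sabins.
Panel area = 109.057 / 0.85 = 128.3 m^2.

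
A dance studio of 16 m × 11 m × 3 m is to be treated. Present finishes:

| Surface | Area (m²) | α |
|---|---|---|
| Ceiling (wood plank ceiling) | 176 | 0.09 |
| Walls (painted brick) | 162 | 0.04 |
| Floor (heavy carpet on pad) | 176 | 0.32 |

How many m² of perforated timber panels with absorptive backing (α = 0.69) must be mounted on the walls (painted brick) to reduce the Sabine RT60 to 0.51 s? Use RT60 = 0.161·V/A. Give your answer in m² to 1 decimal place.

135.4

Summing Sᵢαᵢ: 15.840 + 6.480 + 56.320 → A₁ = 78.640 sabins.
V = 528 m³. Target absorption A₂ = 0.161 × 528 / 0.51 = 166.682 sabins.
ΔA needed = 166.682 − 78.640 = 88.042 sabins.
Each m² of panel replacing the walls (painted brick) adds (0.69 − 0.04) = 0.65 sabins.
Panel area = 88.042 / 0.65 = 135.4 m².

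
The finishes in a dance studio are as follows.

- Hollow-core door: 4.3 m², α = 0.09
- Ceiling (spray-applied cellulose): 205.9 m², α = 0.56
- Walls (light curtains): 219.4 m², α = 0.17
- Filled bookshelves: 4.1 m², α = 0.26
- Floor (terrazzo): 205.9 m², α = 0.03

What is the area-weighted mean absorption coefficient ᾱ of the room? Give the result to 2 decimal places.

0.25

S = Σ Sᵢ = 4.3 + 205.9 + 219.4 + 4.1 + 205.9 = 639.6 m².
A = 4.3·0.09 + 205.9·0.56 + 219.4·0.17 + 4.1·0.26 + 205.9·0.03 = 160.232 sabins.
ᾱ = A/S = 0.25.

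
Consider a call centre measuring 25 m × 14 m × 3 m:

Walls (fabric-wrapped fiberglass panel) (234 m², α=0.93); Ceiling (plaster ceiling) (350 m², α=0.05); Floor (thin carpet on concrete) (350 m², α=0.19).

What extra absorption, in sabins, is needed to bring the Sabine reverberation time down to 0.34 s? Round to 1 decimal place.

195.6 sabins

Equivalent absorption area: A₁ = 234·0.93 + 350·0.05 + 350·0.19 = 301.620 m².
Target A₂ = 0.161·1050/0.34 = 497.206 sabins (V = 1050 m³).
ΔA = A₂ − A₁ = 497.206 − 301.620 = 195.6 sabins.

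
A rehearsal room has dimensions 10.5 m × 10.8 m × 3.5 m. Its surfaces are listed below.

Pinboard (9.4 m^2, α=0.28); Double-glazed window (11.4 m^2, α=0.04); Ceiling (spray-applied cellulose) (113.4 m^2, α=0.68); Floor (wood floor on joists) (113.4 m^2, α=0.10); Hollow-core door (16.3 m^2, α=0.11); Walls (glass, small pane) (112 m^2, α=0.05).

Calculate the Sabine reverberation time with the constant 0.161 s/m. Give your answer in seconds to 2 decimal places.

Equivalent absorption area: A = 9.4*0.28 + 11.4*0.04 + 113.4*0.68 + 113.4*0.10 + 16.3*0.11 + 112*0.05 = 98.933 m^2.
V = 10.5·10.8·3.5 = 396.9 m³.
Sabine: RT60 = 0.161 × 396.9 / 98.933 = 0.65 s.

0.65 sec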